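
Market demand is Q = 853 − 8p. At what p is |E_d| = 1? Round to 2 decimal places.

For linear demand Q = a − bp, E = −bp/(a − bp). |E| = 1 ⇒ bp = a − bp ⇒ p = a/(2b).
p = 853/(2·8) ≈ 53.31.

53.31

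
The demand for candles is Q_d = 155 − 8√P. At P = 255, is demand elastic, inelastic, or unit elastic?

elastic

At P = 255, Q_d = 27.2502.
dQ_d/dP = −8/(2√P) = −8/(2·15.9687).
Point elasticity E = (dQ_d/dP)·(P/Q_d) = -0.2505 × 255/27.2502 ≈ -2.344.
|E| ≈ 2.344 > 1, so demand is elastic.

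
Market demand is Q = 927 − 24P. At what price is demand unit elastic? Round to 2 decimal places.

For linear demand Q = a − bP, E = −bP/(a − bP). |E| = 1 ⇒ bP = a − bP ⇒ P = a/(2b).
P = 927/(2·24) ≈ 19.31.

19.31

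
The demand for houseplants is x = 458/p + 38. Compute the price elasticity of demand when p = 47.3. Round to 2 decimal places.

-0.20

At p = 47.3, x = 47.6829.
dx/dp = −458/p² = −0.2047.
Point elasticity E = (dx/dp)·(p/x) = -0.2047 × 47.3/47.6829 ≈ -0.20.
|E| < 1, so demand is inelastic at this price.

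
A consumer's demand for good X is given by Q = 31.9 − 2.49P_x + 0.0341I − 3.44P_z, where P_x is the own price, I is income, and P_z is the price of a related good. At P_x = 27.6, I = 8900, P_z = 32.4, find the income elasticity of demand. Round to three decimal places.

Substituting, Q = 31.9 − 2.49(27.6) + 0.0341(8900) − 3.44(32.4) = 31.9 − 68.724 + 303.49 − 111.456 = 155.21.
∂Q/∂I = +0.0341, so E_I = 0.0341·(8900/155.21) ≈ 1.955.
E_I > 1: normal good (luxury).

1.955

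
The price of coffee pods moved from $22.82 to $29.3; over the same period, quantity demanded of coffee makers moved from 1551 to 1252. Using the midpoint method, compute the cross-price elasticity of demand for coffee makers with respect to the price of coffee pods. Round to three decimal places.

-0.858

%ΔQ_x = (1252 − 1551)/[(1551+1252)/2] = -299/1401.5 ≈ -0.2133.
%ΔP_y = (29.3 − 22.82)/[(22.82+29.3)/2] ≈ 0.2487.
E_xy = -0.2133/0.2487 ≈ -0.858.
E_xy < 0, so coffee makers and coffee pods are complements.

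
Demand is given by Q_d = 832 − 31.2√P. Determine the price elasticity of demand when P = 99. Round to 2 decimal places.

At P = 99, Q_d = 521.5639.
dQ_d/dP = −31.2/(2√P) = −31.2/(2·9.9499).
Point elasticity E = (dQ_d/dP)·(P/Q_d) = -1.5679 × 99/521.5639 ≈ -0.30.
|E| < 1, so demand is inelastic at this price.

-0.30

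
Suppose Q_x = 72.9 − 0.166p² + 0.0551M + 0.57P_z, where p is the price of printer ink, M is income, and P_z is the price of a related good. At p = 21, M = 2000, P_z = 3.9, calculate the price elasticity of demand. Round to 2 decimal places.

Substituting, Q_x = 72.9 − 0.166(21)² + 0.0551(2000) + 0.57(3.9) = 72.9 − 73.206 + 110.2 + 2.223 = 112.117.
∂Q_x/∂p = −2·0.166·p = -6.972, so E_p = -6.972·(21/112.117) ≈ -1.31.
|E_p| > 1: demand is elastic.

-1.31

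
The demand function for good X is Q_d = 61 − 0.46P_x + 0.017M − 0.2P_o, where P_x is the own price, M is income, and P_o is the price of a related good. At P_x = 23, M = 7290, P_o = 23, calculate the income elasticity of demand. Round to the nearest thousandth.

First evaluate Q_d: 61 − 0.46(23) + 0.017(7290) − 0.2(23) = 61 − 10.58 + 123.93 − 4.6 = 169.75.
∂Q_d/∂M = +0.017, so E_I = 0.017·(7290/169.75) ≈ 0.730.
E_I ∈ (0,1): normal good (necessity).

0.730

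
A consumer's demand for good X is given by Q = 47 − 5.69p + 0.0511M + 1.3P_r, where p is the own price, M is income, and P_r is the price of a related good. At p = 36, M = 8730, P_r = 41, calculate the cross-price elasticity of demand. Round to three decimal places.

Q = 47 − 5.69(36) + 0.0511(8730) + 1.3(41) = 47 − 204.84 + 446.103 + 53.3 = 341.563.
∂Q/∂P_r = +1.3, so E_xy = 1.3·(41/341.563) ≈ 0.156.
E_xy > 0: the goods are substitutes.

0.156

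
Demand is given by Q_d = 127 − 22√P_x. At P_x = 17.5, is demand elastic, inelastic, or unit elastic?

At P_x = 17.5, Q_d = 34.9674.
dQ_d/dP_x = −22/(2√P_x) = −22/(2·4.1833).
Point elasticity E = (dQ_d/dP_x)·(P_x/Q_d) = -2.6295 × 17.5/34.9674 ≈ -1.316.
|E| ≈ 1.316 > 1, so demand is elastic.

elastic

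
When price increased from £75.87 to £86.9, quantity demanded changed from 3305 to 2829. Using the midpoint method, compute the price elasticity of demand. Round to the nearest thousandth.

-1.145

%ΔQ = (2829 − 3305)/[(3305 + 2829)/2] = -476/3067 ≈ -0.1552.
%ΔP = (86.9 − 75.87)/[(75.87 + 86.9)/2] = 11.03/81.385 ≈ 0.1355.
Arc elasticity E = %ΔQ/%ΔP ≈ -0.1552/0.1355 ≈ -1.145.
|E| > 1: demand is elastic over this range.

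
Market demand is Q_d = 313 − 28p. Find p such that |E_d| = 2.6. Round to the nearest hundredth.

8.07

Set −bp/(a − bp) = −2.6 ⇒ bp = 2.6(a − bp) ⇒ bp(1+2.6) = 2.6·a.
p = 2.6·313/(28·3.6) ≈ 8.07.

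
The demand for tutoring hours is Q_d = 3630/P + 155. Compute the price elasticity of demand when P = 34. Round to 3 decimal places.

-0.408

At P = 34, Q_d = 261.7647.
dQ_d/dP = −3630/P² = −3.1401.
Point elasticity E = (dQ_d/dP)·(P/Q_d) = -3.1401 × 34/261.7647 ≈ -0.408.
|E| < 1, so demand is inelastic at this price.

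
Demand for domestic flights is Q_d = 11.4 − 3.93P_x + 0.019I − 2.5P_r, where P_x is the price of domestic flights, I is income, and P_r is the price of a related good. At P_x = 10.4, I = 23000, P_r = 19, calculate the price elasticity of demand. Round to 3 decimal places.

Substituting, Q_d = 11.4 − 3.93(10.4) + 0.019(23000) − 2.5(19) = 11.4 − 40.872 + 437 − 47.5 = 360.028.
∂Q_d/∂P_x = −3.93, so E_p = (−3.93)·(10.4/360.028) ≈ -0.114.
|E_p| < 1: demand is inelastic.

-0.114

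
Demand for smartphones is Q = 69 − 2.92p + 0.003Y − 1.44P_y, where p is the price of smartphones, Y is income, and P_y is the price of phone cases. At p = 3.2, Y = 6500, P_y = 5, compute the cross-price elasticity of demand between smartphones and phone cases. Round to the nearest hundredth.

Evaluating quantity at (p, Y, P_y) gives Q = 69 − 2.92(3.2) + 0.003(6500) − 1.44(5) = 69 − 9.344 + 19.5 − 7.2 = 71.956.
∂Q/∂P_y = −1.44, so E_xy = -1.44·(5/71.956) ≈ -0.10.
E_xy < 0: the goods are complements.

-0.10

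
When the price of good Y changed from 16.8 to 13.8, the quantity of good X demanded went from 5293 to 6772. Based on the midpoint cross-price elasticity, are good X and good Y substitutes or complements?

%ΔQ_x = (6772 − 5293)/[(5293+6772)/2] = 1479/6032.5 ≈ 0.2452.
%ΔP_y = (13.8 − 16.8)/[(16.8+13.8)/2] ≈ -0.1961.
E_xy = 0.2452/-0.1961 ≈ -1.250.
E_xy < 0, so the goods are complements.

complements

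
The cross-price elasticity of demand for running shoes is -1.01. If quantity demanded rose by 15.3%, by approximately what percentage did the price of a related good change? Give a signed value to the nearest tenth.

%ΔQ ≈ E × %ΔP_y ⇒ %ΔP_y = %ΔQ / E = (15.3%)/(-1.01) ≈ -15.1%.

-15.1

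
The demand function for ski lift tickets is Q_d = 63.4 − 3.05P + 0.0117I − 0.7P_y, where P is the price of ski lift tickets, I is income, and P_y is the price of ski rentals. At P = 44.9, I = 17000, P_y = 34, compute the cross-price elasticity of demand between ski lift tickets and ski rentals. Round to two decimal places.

Q_d = 63.4 − 3.05(44.9) + 0.0117(17000) − 0.7(34) = 63.4 − 136.945 + 198.9 − 23.8 = 101.555.
∂Q_d/∂P_y = −0.7, so E_xy = -0.7·(34/101.555) ≈ -0.23.
E_xy < 0: the goods are complements.

-0.23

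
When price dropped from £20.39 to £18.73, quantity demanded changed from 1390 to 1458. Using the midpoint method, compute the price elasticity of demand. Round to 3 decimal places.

%ΔQ = (1458 − 1390)/[(1390 + 1458)/2] = 68/1424 ≈ 0.0478.
%Δp = (18.73 − 20.39)/[(20.39 + 18.73)/2] = -1.66/19.56 ≈ -0.0849.
Arc elasticity E = %ΔQ/%Δp ≈ 0.0478/-0.0849 ≈ -0.563.
|E| < 1: demand is inelastic over this range.

-0.563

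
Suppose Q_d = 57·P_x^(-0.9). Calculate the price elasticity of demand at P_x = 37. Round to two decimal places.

For a Cobb–Douglas (constant-elasticity) form Q_d = A·P_x^α·…, the elasticity with respect to P_x equals the exponent α at every point.
Here the exponent on P_x is -0.9, so the price elasticity of demand is -0.90.

-0.90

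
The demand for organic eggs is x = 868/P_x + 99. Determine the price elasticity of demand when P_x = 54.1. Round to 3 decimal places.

At P_x = 54.1, x = 115.0444.
dx/dP_x = −868/P_x² = −0.2966.
Point elasticity E = (dx/dP_x)·(P_x/x) = -0.2966 × 54.1/115.0444 ≈ -0.139.
|E| < 1, so demand is inelastic at this price.

-0.139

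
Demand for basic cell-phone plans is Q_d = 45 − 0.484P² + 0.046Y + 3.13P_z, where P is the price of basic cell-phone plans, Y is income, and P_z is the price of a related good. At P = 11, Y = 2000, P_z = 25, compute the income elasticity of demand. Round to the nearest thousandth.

0.587

Evaluating quantity at (P, Y, P_z) gives Q_d = 45 − 0.484(11)² + 0.046(2000) + 3.13(25) = 45 − 58.564 + 92 + 78.25 = 156.686.
∂Q_d/∂Y = +0.046, so E_I = 0.046·(2000/156.686) ≈ 0.587.
E_I ∈ (0,1): normal good (necessity).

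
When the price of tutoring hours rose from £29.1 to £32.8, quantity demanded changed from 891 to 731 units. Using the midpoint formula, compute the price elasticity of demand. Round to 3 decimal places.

%ΔQ = (731 − 891)/[(891 + 731)/2] = -160/811 ≈ -0.1973.
%ΔP = (32.8 − 29.1)/[(29.1 + 32.8)/2] = 3.7/30.95 ≈ 0.1195.
Arc elasticity E = %ΔQ/%ΔP ≈ -0.1973/0.1195 ≈ -1.650.
|E| > 1: demand is elastic over this range.

-1.650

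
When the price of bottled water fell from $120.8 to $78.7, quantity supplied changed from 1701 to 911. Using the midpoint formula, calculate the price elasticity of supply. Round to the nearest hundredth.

%Δq = (911 − 1701)/[(1701 + 911)/2] = -790/1306 ≈ -0.6049.
%Δp = (78.7 − 120.8)/[(120.8 + 78.7)/2] = -42.1/99.75 ≈ -0.4221.
Arc elasticity E = %Δq/%Δp ≈ -0.6049/-0.4221 ≈ 1.43.
|E| > 1: supply is elastic over this range.

1.43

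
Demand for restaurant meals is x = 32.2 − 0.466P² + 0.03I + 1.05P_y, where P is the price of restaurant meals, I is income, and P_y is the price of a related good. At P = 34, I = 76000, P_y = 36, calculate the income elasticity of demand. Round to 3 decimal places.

Evaluating quantity at (P, I, P_y) gives x = 32.2 − 0.466(34)² + 0.03(76000) + 1.05(36) = 32.2 − 538.696 + 2280 + 37.8 = 1811.304.
∂x/∂I = +0.03, so E_I = 0.03·(76000/1811.304) ≈ 1.259.
E_I > 1: normal good (luxury).

1.259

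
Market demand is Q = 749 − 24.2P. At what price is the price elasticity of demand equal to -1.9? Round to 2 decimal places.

20.28

Set −bP/(a − bP) = −1.9 ⇒ bP = 1.9(a − bP) ⇒ bP(1+1.9) = 1.9·a.
P = 1.9·749/(24.2·2.9) ≈ 20.28.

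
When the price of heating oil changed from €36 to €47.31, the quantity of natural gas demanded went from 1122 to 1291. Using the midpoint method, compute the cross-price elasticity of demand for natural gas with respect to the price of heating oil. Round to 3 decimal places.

0.516

%ΔQ_x = (1291 − 1122)/[(1122+1291)/2] = 169/1206.5 ≈ 0.1401.
%ΔP_y = (47.31 − 36)/[(36+47.31)/2] ≈ 0.2715.
E_xy = 0.1401/0.2715 ≈ 0.516.
E_xy > 0, so natural gas and heating oil are substitutes.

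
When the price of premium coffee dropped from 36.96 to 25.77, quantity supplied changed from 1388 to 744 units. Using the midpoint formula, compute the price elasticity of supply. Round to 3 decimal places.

%ΔQ = (744 − 1388)/[(1388 + 744)/2] = -644/1066 ≈ -0.6041.
%ΔP = (25.77 − 36.96)/[(36.96 + 25.77)/2] = -11.19/31.365 ≈ -0.3568.
Arc elasticity E = %ΔQ/%ΔP ≈ -0.6041/-0.3568 ≈ 1.693.
|E| > 1: supply is elastic over this range.

1.693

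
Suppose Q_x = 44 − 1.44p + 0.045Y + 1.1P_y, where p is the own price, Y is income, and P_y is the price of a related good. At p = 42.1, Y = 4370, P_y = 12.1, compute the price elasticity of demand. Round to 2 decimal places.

Evaluating quantity at (p, Y, P_y) gives Q_x = 44 − 1.44(42.1) + 0.045(4370) + 1.1(12.1) = 44 − 60.624 + 196.65 + 13.31 = 193.336.
∂Q_x/∂p = −1.44, so E_p = (−1.44)·(42.1/193.336) ≈ -0.31.
|E_p| < 1: demand is inelastic.

-0.31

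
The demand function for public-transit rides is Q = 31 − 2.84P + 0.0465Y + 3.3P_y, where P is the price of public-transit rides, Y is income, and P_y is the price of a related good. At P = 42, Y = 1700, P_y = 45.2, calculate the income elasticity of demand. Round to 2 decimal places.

First evaluate Q: 31 − 2.84(42) + 0.0465(1700) + 3.3(45.2) = 31 − 119.28 + 79.05 + 149.16 = 139.93.
∂Q/∂Y = +0.0465, so E_I = 0.0465·(1700/139.93) ≈ 0.56.
E_I ∈ (0,1): normal good (necessity).

0.56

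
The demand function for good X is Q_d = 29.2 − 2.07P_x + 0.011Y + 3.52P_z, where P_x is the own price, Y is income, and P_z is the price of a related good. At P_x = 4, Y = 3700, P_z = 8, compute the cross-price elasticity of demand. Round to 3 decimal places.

0.314

Evaluating quantity at (P_x, Y, P_z) gives Q_d = 29.2 − 2.07(4) + 0.011(3700) + 3.52(8) = 29.2 − 8.28 + 40.7 + 28.16 = 89.78.
∂Q_d/∂P_z = +3.52, so E_xy = 3.52·(8/89.78) ≈ 0.314.
E_xy > 0: the goods are substitutes.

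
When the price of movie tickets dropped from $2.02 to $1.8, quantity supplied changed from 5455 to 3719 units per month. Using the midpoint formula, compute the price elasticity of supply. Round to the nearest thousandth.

%Δq = (3719 − 5455)/[(5455 + 3719)/2] = -1736/4587 ≈ -0.3785.
%ΔP = (1.8 − 2.02)/[(2.02 + 1.8)/2] = -0.22/1.91 ≈ -0.1152.
Arc elasticity E = %Δq/%ΔP ≈ -0.3785/-0.1152 ≈ 3.286.
|E| > 1: supply is elastic over this range.

3.286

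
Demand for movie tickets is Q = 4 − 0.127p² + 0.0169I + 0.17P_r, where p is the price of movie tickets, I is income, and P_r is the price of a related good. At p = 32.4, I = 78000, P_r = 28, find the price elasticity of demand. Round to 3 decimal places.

Q = 4 − 0.127(32.4)² + 0.0169(78000) + 0.17(28) = 4 − 133.3195 + 1318.2 + 4.76 = 1193.6405.
∂Q/∂p = −2·0.127·p = -8.2296, so E_p = -8.2296·(32.4/1193.6405) ≈ -0.223.
|E_p| < 1: demand is inelastic.

-0.223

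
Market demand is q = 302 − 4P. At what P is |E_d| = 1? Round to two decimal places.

For linear demand q = a − bP, E = −bP/(a − bP). |E| = 1 ⇒ bP = a − bP ⇒ P = a/(2b).
P = 302/(2·4) = 37.75.

37.75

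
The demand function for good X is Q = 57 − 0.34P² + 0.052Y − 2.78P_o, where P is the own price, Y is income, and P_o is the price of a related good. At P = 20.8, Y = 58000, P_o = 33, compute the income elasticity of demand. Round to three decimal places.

Evaluating quantity at (P, Y, P_o) gives Q = 57 − 0.34(20.8)² + 0.052(58000) − 2.78(33) = 57 − 147.0976 + 3016 − 91.74 = 2834.1624.
∂Q/∂Y = +0.052, so E_I = 0.052·(58000/2834.1624) ≈ 1.064.
E_I > 1: normal good (luxury).

1.064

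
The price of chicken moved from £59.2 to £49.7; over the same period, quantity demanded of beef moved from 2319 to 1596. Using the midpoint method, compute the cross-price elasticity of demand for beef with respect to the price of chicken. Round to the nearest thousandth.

%ΔQ_x = (1596 − 2319)/[(2319+1596)/2] = -723/1957.5 ≈ -0.3693.
%ΔP_y = (49.7 − 59.2)/[(59.2+49.7)/2] ≈ -0.1745.
E_xy = -0.3693/-0.1745 ≈ 2.117.
E_xy > 0, so beef and chicken are substitutes.

2.117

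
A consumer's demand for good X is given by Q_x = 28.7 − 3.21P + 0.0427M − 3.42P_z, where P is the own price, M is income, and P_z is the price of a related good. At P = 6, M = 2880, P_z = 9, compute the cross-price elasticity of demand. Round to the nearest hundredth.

Evaluating quantity at (P, M, P_z) gives Q_x = 28.7 − 3.21(6) + 0.0427(2880) − 3.42(9) = 28.7 − 19.26 + 122.976 − 30.78 = 101.636.
∂Q_x/∂P_z = −3.42, so E_xy = -3.42·(9/101.636) ≈ -0.30.
E_xy < 0: the goods are complements.

-0.30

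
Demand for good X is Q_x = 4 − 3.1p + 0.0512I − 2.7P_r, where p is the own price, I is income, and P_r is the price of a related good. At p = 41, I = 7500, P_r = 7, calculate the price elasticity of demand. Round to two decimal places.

At the given point, Q_x = 4 − 3.1(41) + 0.0512(7500) − 2.7(7) = 4 − 127.1 + 384 − 18.9 = 242.
∂Q_x/∂p = −3.1, so E_p = (−3.1)·(41/242) ≈ -0.53.
|E_p| < 1: demand is inelastic.

-0.53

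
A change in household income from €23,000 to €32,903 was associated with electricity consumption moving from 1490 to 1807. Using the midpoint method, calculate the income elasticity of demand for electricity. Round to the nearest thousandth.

%ΔQ = (1807 − 1490)/[(1490+1807)/2] = 317/1648.5 ≈ 0.1923.
%ΔI = (32,903 − 23,000)/[(23,000+32,903)/2] = 9903/27951.5 ≈ 0.3543.
E_I = %ΔQ/%ΔI ≈ 0.543.
E_I ∈ (0,1): normal good (necessity).

0.543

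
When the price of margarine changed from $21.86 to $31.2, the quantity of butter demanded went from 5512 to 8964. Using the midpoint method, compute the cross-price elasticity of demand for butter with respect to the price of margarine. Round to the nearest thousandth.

%ΔQ_x = (8964 − 5512)/[(5512+8964)/2] = 3452/7238 ≈ 0.4769.
%ΔP_y = (31.2 − 21.86)/[(21.86+31.2)/2] ≈ 0.3521.
E_xy = 0.4769/0.3521 ≈ 1.355.
E_xy > 0, so butter and margarine are substitutes.

1.355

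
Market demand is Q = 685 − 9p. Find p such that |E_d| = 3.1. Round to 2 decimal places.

Set −bp/(a − bp) = −3.1 ⇒ bp = 3.1(a − bp) ⇒ bp(1+3.1) = 3.1·a.
p = 3.1·685/(9·4.1) ≈ 57.55.

57.55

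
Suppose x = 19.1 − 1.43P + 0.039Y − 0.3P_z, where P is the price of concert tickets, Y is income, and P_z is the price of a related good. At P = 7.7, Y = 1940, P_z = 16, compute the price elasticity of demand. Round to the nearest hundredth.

Evaluating quantity at (P, Y, P_z) gives x = 19.1 − 1.43(7.7) + 0.039(1940) − 0.3(16) = 19.1 − 11.011 + 75.66 − 4.8 = 78.949.
∂x/∂P = −1.43, so E_p = (−1.43)·(7.7/78.949) ≈ -0.14.
|E_p| < 1: demand is inelastic.

-0.14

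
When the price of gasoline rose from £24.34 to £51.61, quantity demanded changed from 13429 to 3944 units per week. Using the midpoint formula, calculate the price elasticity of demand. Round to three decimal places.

%ΔQ = (3944 − 13429)/[(13429 + 3944)/2] = -9485/8686.5 ≈ -1.0919.
%Δp = (51.61 − 24.34)/[(24.34 + 51.61)/2] = 27.27/37.975 ≈ 0.7181.
Arc elasticity E = %ΔQ/%Δp ≈ -1.0919/0.7181 ≈ -1.521.
|E| > 1: demand is elastic over this range.

-1.521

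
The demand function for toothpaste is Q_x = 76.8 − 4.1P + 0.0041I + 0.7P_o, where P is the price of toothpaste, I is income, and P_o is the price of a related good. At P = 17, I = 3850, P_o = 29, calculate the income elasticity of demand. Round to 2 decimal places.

0.37

First evaluate Q_x: 76.8 − 4.1(17) + 0.0041(3850) + 0.7(29) = 76.8 − 69.7 + 15.785 + 20.3 = 43.185.
∂Q_x/∂I = +0.0041, so E_I = 0.0041·(3850/43.185) ≈ 0.37.
E_I ∈ (0,1): normal good (necessity).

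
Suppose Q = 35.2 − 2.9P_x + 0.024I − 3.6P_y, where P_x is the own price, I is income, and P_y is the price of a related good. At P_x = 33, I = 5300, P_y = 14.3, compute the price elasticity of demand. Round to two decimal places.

Q = 35.2 − 2.9(33) + 0.024(5300) − 3.6(14.3) = 35.2 − 95.7 + 127.2 − 51.48 = 15.22.
∂Q/∂P_x = −2.9, so E_p = (−2.9)·(33/15.22) ≈ -6.29.
|E_p| > 1: demand is elastic.

-6.29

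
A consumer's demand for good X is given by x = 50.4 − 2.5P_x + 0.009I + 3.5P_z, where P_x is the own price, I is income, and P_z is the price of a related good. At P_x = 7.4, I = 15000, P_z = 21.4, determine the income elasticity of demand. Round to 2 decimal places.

Evaluating quantity at (P_x, I, P_z) gives x = 50.4 − 2.5(7.4) + 0.009(15000) + 3.5(21.4) = 50.4 − 18.5 + 135 + 74.9 = 241.8.
∂x/∂I = +0.009, so E_I = 0.009·(15000/241.8) ≈ 0.56.
E_I ∈ (0,1): normal good (necessity).

0.56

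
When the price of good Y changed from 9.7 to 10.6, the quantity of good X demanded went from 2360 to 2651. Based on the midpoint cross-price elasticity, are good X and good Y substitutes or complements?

substitutes

%ΔQ_x = (2651 − 2360)/[(2360+2651)/2] = 291/2505.5 ≈ 0.1161.
%ΔP_y = (10.6 − 9.7)/[(9.7+10.6)/2] ≈ 0.0887.
E_xy = 0.1161/0.0887 ≈ 1.310.
E_xy > 0, so the goods are substitutes.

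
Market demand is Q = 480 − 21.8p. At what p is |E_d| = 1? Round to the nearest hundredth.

For linear demand Q = a − bp, E = −bp/(a − bp). |E| = 1 ⇒ bp = a − bp ⇒ p = a/(2b).
p = 480/(2·21.8) ≈ 11.01.

11.01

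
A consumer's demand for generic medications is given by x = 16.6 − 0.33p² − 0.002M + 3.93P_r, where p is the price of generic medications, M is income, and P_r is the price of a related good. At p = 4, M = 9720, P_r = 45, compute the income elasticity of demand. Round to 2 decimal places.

Substituting, x = 16.6 − 0.33(4)² − 0.002(9720) + 3.93(45) = 16.6 − 5.28 − 19.44 + 176.85 = 168.73.
∂x/∂M = −0.002, so E_I = -0.002·(9720/168.73) ≈ -0.12.
E_I < 0: inferior good.

-0.12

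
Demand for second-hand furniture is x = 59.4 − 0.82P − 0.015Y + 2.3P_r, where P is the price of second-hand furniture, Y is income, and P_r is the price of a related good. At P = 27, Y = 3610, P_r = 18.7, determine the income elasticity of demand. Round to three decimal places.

At the given point, x = 59.4 − 0.82(27) − 0.015(3610) + 2.3(18.7) = 59.4 − 22.14 − 54.15 + 43.01 = 26.12.
∂x/∂Y = −0.015, so E_I = -0.015·(3610/26.12) ≈ -2.073.
E_I < 0: inferior good.

-2.073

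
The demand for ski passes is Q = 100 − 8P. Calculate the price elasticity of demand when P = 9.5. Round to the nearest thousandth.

-3.167

At P = 9.5, Q = 24.
dQ/dP = −8.
Point elasticity E = (dQ/dP)·(P/Q) = -8 × 9.5/24 ≈ -3.167.
|E| > 1, so demand is elastic at this price.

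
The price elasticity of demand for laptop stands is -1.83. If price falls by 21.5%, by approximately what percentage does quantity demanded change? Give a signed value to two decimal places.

39.35

%ΔQ ≈ E × %ΔP = (-1.83) × (-21.5%) ≈ 39.35%.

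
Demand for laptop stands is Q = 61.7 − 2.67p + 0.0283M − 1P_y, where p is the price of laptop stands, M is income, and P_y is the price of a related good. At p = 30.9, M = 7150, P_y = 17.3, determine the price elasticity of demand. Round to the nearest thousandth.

Substituting, Q = 61.7 − 2.67(30.9) + 0.0283(7150) − 1(17.3) = 61.7 − 82.503 + 202.345 − 17.3 = 164.242.
∂Q/∂p = −2.67, so E_p = (−2.67)·(30.9/164.242) ≈ -0.502.
|E_p| < 1: demand is inelastic.

-0.502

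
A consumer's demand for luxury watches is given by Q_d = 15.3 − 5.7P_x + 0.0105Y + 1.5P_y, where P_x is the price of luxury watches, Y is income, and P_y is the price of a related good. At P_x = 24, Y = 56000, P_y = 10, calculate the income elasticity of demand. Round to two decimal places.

Evaluating quantity at (P_x, Y, P_y) gives Q_d = 15.3 − 5.7(24) + 0.0105(56000) + 1.5(10) = 15.3 − 136.8 + 588 + 15 = 481.5.
∂Q_d/∂Y = +0.0105, so E_I = 0.0105·(56000/481.5) ≈ 1.22.
E_I > 1: normal good (luxury).

1.22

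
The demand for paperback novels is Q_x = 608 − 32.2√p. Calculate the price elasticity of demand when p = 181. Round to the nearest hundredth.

-1.24

At p = 181, Q_x = 174.7933.
dQ_x/dp = −32.2/(2√p) = −32.2/(2·13.4536).
Point elasticity E = (dQ_x/dp)·(p/Q_x) = -1.1967 × 181/174.7933 ≈ -1.24.
|E| > 1, so demand is elastic at this price.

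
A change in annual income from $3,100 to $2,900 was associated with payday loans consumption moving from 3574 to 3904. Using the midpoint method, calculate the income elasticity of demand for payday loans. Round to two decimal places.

-1.32

%ΔQ = (3904 − 3574)/[(3574+3904)/2] = 330/3739 ≈ 0.0883.
%ΔI = (2,900 − 3,100)/[(3,100+2,900)/2] = -200/3000 ≈ -0.0667.
E_I = %ΔQ/%ΔI ≈ -1.32.
E_I < 0: inferior good.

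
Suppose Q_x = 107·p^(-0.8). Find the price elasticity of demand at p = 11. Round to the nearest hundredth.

For a Cobb–Douglas (constant-elasticity) form Q_x = A·p^α·…, the elasticity with respect to p equals the exponent α at every point.
Here the exponent on p is -0.8, so the price elasticity of demand is -0.80.

-0.80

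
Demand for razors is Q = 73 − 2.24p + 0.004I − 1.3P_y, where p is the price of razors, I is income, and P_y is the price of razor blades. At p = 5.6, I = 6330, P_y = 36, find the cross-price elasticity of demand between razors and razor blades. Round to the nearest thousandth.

Evaluating quantity at (p, I, P_y) gives Q = 73 − 2.24(5.6) + 0.004(6330) − 1.3(36) = 73 − 12.544 + 25.32 − 46.8 = 38.976.
∂Q/∂P_y = −1.3, so E_xy = -1.3·(36/38.976) ≈ -1.201.
E_xy < 0: the goods are complements.

-1.201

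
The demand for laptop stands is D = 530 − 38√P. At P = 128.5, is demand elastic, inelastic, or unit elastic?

At P = 128.5, D = 99.2402.
dD/dP = −38/(2√P) = −38/(2·11.3358).
Point elasticity E = (dD/dP)·(P/D) = -1.6761 × 128.5/99.2402 ≈ -2.170.
|E| ≈ 2.170 > 1, so demand is elastic.

elastic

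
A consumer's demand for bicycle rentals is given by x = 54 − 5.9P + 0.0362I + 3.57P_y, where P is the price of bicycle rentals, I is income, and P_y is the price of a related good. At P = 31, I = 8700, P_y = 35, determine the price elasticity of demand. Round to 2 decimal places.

x = 54 − 5.9(31) + 0.0362(8700) + 3.57(35) = 54 − 182.9 + 314.94 + 124.95 = 310.99.
∂x/∂P = −5.9, so E_p = (−5.9)·(31/310.99) ≈ -0.59.
|E_p| < 1: demand is inelastic.

-0.59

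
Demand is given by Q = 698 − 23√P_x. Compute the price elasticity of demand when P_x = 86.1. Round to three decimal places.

At P_x = 86.1, Q = 484.5828.
dQ/dP_x = −23/(2√P_x) = −23/(2·9.279).
Point elasticity E = (dQ/dP_x)·(P_x/Q) = -1.2394 × 86.1/484.5828 ≈ -0.220.
|E| < 1, so demand is inelastic at this price.

-0.220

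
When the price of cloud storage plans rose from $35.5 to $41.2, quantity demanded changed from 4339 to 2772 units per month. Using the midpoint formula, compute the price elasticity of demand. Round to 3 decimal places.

-2.965

%ΔQ = (2772 − 4339)/[(4339 + 2772)/2] = -1567/3555.5 ≈ -0.4407.
%ΔP = (41.2 − 35.5)/[(35.5 + 41.2)/2] = 5.7/38.35 ≈ 0.1486.
Arc elasticity E = %ΔQ/%ΔP ≈ -0.4407/0.1486 ≈ -2.965.
|E| > 1: demand is elastic over this range.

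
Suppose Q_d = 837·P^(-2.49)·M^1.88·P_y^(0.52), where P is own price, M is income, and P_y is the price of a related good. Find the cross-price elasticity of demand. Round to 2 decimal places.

For a Cobb–Douglas (constant-elasticity) form Q_d = A·P_y^α·…, the elasticity with respect to P_y equals the exponent α at every point.
Here the exponent on P_y is 0.52, so the cross-price elasticity of demand is 0.52.

0.52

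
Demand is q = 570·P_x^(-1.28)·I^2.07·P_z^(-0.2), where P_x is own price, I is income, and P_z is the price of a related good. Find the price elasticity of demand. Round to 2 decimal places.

-1.28

For a Cobb–Douglas (constant-elasticity) form q = A·P_x^α·…, the elasticity with respect to P_x equals the exponent α at every point.
Here the exponent on P_x is -1.28, so the price elasticity of demand is -1.28.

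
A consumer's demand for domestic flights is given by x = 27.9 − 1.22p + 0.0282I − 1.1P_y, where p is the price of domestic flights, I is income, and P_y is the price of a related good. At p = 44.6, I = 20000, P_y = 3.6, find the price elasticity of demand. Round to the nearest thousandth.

-0.102

Substituting, x = 27.9 − 1.22(44.6) + 0.0282(20000) − 1.1(3.6) = 27.9 − 54.412 + 564 − 3.96 = 533.528.
∂x/∂p = −1.22, so E_p = (−1.22)·(44.6/533.528) ≈ -0.102.
|E_p| < 1: demand is inelastic.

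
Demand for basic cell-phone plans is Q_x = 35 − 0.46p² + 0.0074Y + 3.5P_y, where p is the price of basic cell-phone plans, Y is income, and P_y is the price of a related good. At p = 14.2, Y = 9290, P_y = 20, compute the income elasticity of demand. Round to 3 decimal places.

0.849

Q_x = 35 − 0.46(14.2)² + 0.0074(9290) + 3.5(20) = 35 − 92.7544 + 68.746 + 70 = 80.9916.
∂Q_x/∂Y = +0.0074, so E_I = 0.0074·(9290/80.9916) ≈ 0.849.
E_I ∈ (0,1): normal good (necessity).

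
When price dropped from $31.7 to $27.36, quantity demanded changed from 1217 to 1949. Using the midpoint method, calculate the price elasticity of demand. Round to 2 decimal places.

%Δq = (1949 − 1217)/[(1217 + 1949)/2] = 732/1583 ≈ 0.4624.
%ΔP = (27.36 − 31.7)/[(31.7 + 27.36)/2] = -4.34/29.53 ≈ -0.1470.
Arc elasticity E = %Δq/%ΔP ≈ 0.4624/-0.1470 ≈ -3.15.
|E| > 1: demand is elastic over this range.

-3.15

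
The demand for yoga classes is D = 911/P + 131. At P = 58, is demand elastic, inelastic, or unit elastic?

At P = 58, D = 146.7069.
dD/dP = −911/P² = −0.2708.
Point elasticity E = (dD/dP)·(P/D) = -0.2708 × 58/146.7069 ≈ -0.107.
|E| ≈ 0.107 < 1, so demand is inelastic.

inelastic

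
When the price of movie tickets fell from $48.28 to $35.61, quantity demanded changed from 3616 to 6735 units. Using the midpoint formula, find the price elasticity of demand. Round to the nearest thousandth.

%Δq = (6735 − 3616)/[(3616 + 6735)/2] = 3119/5175.5 ≈ 0.6026.
%ΔP = (35.61 − 48.28)/[(48.28 + 35.61)/2] = -12.67/41.945 ≈ -0.3021.
Arc elasticity E = %Δq/%ΔP ≈ 0.6026/-0.3021 ≈ -1.995.
|E| > 1: demand is elastic over this range.

-1.995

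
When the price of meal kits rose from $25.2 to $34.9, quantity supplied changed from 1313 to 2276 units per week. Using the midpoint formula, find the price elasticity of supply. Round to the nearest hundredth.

%Δq = (2276 − 1313)/[(1313 + 2276)/2] = 963/1794.5 ≈ 0.5366.
%Δp = (34.9 − 25.2)/[(25.2 + 34.9)/2] = 9.7/30.05 ≈ 0.3228.
Arc elasticity E = %Δq/%Δp ≈ 0.5366/0.3228 ≈ 1.66.
|E| > 1: supply is elastic over this range.

1.66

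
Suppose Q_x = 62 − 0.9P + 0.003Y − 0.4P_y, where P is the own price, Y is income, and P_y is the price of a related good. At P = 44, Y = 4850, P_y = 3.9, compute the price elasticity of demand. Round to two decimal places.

-1.12

Substituting, Q_x = 62 − 0.9(44) + 0.003(4850) − 0.4(3.9) = 62 − 39.6 + 14.55 − 1.56 = 35.39.
∂Q_x/∂P = −0.9, so E_p = (−0.9)·(44/35.39) ≈ -1.12.
|E_p| > 1: demand is elastic.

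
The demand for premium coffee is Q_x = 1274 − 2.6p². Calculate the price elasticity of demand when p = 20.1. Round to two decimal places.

At p = 20.1, Q_x = 223.574.
dQ_x/dp = −2·2.6·p = −104.52.
Point elasticity E = (dQ_x/dp)·(p/Q_x) = -104.52 × 20.1/223.574 ≈ -9.40.
|E| > 1, so demand is elastic at this price.

-9.40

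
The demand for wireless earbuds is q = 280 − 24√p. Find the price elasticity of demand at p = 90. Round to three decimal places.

At p = 90, q = 52.316.
dq/dp = −24/(2√p) = −24/(2·9.4868).
Point elasticity E = (dq/dp)·(p/q) = -1.2649 × 90/52.316 ≈ -2.176.
|E| > 1, so demand is elastic at this price.

-2.176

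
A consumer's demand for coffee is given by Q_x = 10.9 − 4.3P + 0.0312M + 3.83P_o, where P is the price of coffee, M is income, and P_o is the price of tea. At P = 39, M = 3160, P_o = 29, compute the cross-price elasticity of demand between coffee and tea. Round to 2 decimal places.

Evaluating quantity at (P, M, P_o) gives Q_x = 10.9 − 4.3(39) + 0.0312(3160) + 3.83(29) = 10.9 − 167.7 + 98.592 + 111.07 = 52.862.
∂Q_x/∂P_o = +3.83, so E_xy = 3.83·(29/52.862) ≈ 2.10.
E_xy > 0: the goods are substitutes.

2.10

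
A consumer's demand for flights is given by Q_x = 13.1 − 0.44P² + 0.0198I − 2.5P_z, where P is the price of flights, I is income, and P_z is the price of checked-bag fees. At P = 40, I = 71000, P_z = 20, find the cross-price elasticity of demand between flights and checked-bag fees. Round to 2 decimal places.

At the given point, Q_x = 13.1 − 0.44(40)² + 0.0198(71000) − 2.5(20) = 13.1 − 704 + 1405.8 − 50 = 664.9.
∂Q_x/∂P_z = −2.5, so E_xy = -2.5·(20/664.9) ≈ -0.08.
E_xy < 0: the goods are complements.

-0.08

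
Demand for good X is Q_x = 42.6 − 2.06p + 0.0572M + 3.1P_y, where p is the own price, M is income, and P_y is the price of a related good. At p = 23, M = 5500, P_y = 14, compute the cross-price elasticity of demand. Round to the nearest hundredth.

0.12

Evaluating quantity at (p, M, P_y) gives Q_x = 42.6 − 2.06(23) + 0.0572(5500) + 3.1(14) = 42.6 − 47.38 + 314.6 + 43.4 = 353.22.
∂Q_x/∂P_y = +3.1, so E_xy = 3.1·(14/353.22) ≈ 0.12.
E_xy > 0: the goods are substitutes.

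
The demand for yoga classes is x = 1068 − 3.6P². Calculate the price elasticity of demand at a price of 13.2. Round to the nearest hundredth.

-2.85

At P = 13.2, x = 440.736.
dx/dP = −2·3.6·P = −95.04.
Point elasticity E = (dx/dP)·(P/x) = -95.04 × 13.2/440.736 ≈ -2.85.
|E| > 1, so demand is elastic at this price.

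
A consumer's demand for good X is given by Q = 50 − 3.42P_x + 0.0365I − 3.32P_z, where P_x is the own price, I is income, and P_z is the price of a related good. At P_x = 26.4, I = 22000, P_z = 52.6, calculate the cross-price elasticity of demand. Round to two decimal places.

First evaluate Q: 50 − 3.42(26.4) + 0.0365(22000) − 3.32(52.6) = 50 − 90.288 + 803 − 174.632 = 588.08.
∂Q/∂P_z = −3.32, so E_xy = -3.32·(52.6/588.08) ≈ -0.30.
E_xy < 0: the goods are complements.

-0.30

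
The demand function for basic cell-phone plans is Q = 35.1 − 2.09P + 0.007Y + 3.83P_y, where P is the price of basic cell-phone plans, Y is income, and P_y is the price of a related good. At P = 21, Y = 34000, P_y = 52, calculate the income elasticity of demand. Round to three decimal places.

First evaluate Q: 35.1 − 2.09(21) + 0.007(34000) + 3.83(52) = 35.1 − 43.89 + 238 + 199.16 = 428.37.
∂Q/∂Y = +0.007, so E_I = 0.007·(34000/428.37) ≈ 0.556.
E_I ∈ (0,1): normal good (necessity).

0.556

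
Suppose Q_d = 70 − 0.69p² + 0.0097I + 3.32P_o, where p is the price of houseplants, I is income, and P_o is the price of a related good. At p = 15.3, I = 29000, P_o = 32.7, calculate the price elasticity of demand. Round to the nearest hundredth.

-1.08

Q_d = 70 − 0.69(15.3)² + 0.0097(29000) + 3.32(32.7) = 70 − 161.5221 + 281.3 + 108.564 = 298.3419.
∂Q_d/∂p = −2·0.69·p = -21.114, so E_p = -21.114·(15.3/298.3419) ≈ -1.08.
|E_p| > 1: demand is elastic.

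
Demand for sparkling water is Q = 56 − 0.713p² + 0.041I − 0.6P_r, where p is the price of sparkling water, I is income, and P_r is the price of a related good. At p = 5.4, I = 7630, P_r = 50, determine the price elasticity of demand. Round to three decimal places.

At the given point, Q = 56 − 0.713(5.4)² + 0.041(7630) − 0.6(50) = 56 − 20.7911 + 312.83 − 30 = 318.0389.
∂Q/∂p = −2·0.713·p = -7.7004, so E_p = -7.7004·(5.4/318.0389) ≈ -0.131.
|E_p| < 1: demand is inelastic.

-0.131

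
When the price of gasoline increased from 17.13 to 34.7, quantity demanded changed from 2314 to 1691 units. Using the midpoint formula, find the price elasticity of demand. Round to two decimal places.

%Δq = (1691 − 2314)/[(2314 + 1691)/2] = -623/2002.5 ≈ -0.3111.
%ΔP = (34.7 − 17.13)/[(17.13 + 34.7)/2] = 17.57/25.915 ≈ 0.6780.
Arc elasticity E = %Δq/%ΔP ≈ -0.3111/0.6780 ≈ -0.46.
|E| < 1: demand is inelastic over this range.

-0.46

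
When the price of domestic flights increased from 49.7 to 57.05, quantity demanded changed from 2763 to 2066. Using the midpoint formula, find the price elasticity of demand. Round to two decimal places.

%Δq = (2066 − 2763)/[(2763 + 2066)/2] = -697/2414.5 ≈ -0.2887.
%Δp = (57.05 − 49.7)/[(49.7 + 57.05)/2] = 7.35/53.375 ≈ 0.1377.
Arc elasticity E = %Δq/%Δp ≈ -0.2887/0.1377 ≈ -2.10.
|E| > 1: demand is elastic over this range.

-2.10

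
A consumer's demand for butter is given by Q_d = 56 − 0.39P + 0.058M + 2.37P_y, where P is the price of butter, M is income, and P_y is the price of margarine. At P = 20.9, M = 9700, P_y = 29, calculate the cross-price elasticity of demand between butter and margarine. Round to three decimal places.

0.101

First evaluate Q_d: 56 − 0.39(20.9) + 0.058(9700) + 2.37(29) = 56 − 8.151 + 562.6 + 68.73 = 679.179.
∂Q_d/∂P_y = +2.37, so E_xy = 2.37·(29/679.179) ≈ 0.101.
E_xy > 0: the goods are substitutes.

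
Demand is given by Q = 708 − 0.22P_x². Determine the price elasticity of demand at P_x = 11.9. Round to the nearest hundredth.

At P_x = 11.9, Q = 676.8458.
dQ/dP_x = −2·0.22·P_x = −5.236.
Point elasticity E = (dQ/dP_x)·(P_x/Q) = -5.236 × 11.9/676.8458 ≈ -0.09.
|E| < 1, so demand is inelastic at this price.

-0.09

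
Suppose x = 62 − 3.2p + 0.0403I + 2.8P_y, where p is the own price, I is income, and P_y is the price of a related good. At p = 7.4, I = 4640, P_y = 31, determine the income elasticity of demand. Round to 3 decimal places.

x = 62 − 3.2(7.4) + 0.0403(4640) + 2.8(31) = 62 − 23.68 + 186.992 + 86.8 = 312.112.
∂x/∂I = +0.0403, so E_I = 0.0403·(4640/312.112) ≈ 0.599.
E_I ∈ (0,1): normal good (necessity).

0.599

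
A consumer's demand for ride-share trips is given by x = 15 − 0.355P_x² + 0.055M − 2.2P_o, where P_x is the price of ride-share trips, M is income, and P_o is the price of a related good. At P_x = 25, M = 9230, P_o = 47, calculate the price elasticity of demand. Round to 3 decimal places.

-2.248

x = 15 − 0.355(25)² + 0.055(9230) − 2.2(47) = 15 − 221.875 + 507.65 − 103.4 = 197.375.
∂x/∂P_x = −2·0.355·P_x = -17.75, so E_p = -17.75·(25/197.375) ≈ -2.248.
|E_p| > 1: demand is elastic.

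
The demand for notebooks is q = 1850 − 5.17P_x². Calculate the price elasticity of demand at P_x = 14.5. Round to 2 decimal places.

At P_x = 14.5, q = 763.0075.
dq/dP_x = −2·5.17·P_x = −149.93.
Point elasticity E = (dq/dP_x)·(P_x/q) = -149.93 × 14.5/763.0075 ≈ -2.85.
|E| > 1, so demand is elastic at this price.

-2.85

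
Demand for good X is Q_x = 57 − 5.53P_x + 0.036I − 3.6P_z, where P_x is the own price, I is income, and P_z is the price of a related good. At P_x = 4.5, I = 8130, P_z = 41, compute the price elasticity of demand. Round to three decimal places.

-0.140

At the given point, Q_x = 57 − 5.53(4.5) + 0.036(8130) − 3.6(41) = 57 − 24.885 + 292.68 − 147.6 = 177.195.
∂Q_x/∂P_x = −5.53, so E_p = (−5.53)·(4.5/177.195) ≈ -0.140.
|E_p| < 1: demand is inelastic.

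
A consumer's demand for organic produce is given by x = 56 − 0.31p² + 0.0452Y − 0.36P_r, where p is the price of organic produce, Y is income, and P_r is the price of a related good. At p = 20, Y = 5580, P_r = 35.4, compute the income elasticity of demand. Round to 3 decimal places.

1.471

Evaluating quantity at (p, Y, P_r) gives x = 56 − 0.31(20)² + 0.0452(5580) − 0.36(35.4) = 56 − 124 + 252.216 − 12.744 = 171.472.
∂x/∂Y = +0.0452, so E_I = 0.0452·(5580/171.472) ≈ 1.471.
E_I > 1: normal good (luxury).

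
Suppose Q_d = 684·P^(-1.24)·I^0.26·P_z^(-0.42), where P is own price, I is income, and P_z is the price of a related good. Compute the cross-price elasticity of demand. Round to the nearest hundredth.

-0.42

For a Cobb–Douglas (constant-elasticity) form Q_d = A·P_z^α·…, the elasticity with respect to P_z equals the exponent α at every point.
Here the exponent on P_z is -0.42, so the cross-price elasticity of demand is -0.42.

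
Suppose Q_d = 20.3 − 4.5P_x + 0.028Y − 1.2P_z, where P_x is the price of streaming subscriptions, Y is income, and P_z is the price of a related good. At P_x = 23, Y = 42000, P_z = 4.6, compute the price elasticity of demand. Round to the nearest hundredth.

-0.10

Q_d = 20.3 − 4.5(23) + 0.028(42000) − 1.2(4.6) = 20.3 − 103.5 + 1176 − 5.52 = 1087.28.
∂Q_d/∂P_x = −4.5, so E_p = (−4.5)·(23/1087.28) ≈ -0.10.
|E_p| < 1: demand is inelastic.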